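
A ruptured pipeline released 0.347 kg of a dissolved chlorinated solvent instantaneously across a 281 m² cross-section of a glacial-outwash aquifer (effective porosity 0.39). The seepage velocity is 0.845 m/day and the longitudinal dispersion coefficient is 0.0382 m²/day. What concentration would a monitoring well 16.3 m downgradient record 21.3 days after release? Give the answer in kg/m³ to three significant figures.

For an instantaneous plane source, C(x,t) = M/(n_e·A·√(4πDt)) · exp(−(x−vt)²/(4Dt)), with n_e·A the pore (flow) area.
Plume center vt = 0.845 × 21.3 = 17.9985 m, so the well at 16.3 m is 1.6985 m upgradient of the peak.
√(4πDt) = 3.198 m, giving peak height M/(n_e·A·√(4πDt)) = 0.347/(0.39 × 281 × 3.198) = 0.0009901 kg/m³.
(x−vt)²/(4Dt) = (-1.6985)²/(4 × 0.0382 × 21.3) = 0.8864; exp(−0.8864) = 0.4121.
C = 0.0009901 × 0.4121 = 0.000408 kg/m³.

0.000408 kg/m³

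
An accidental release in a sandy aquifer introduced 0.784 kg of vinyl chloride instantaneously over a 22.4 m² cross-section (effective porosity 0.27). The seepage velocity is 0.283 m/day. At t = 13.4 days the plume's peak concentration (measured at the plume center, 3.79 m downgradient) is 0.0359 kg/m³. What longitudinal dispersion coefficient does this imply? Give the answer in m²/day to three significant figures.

At the plume center C_max = M/(n_e·A·√(4πDt)), so D = M²/(4πt·(n_e·A·C_max)²).
n_e·A·C_max = 0.27 × 22.4 × 0.0359 = 0.2171 kg/m.
D = 0.784²/(4π × 13.4 × 0.2171²) = 0.0774 m²/day.

0.0774 m²/day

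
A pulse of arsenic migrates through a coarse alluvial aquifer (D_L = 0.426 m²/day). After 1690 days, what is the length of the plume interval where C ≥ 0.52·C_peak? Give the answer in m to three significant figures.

The plume is Gaussian with σ = √(2Dt) = √(2 × 0.426 × 1690) = 37.95 m.
C/C_peak = exp(−Δx²/(2σ²)) = 0.52 ⇒ Δx = σ·√(−2 ln 0.52) = 37.95 × 1.144 = 43.41 m.
Width = 2Δx = 86.8 m.

86.8 m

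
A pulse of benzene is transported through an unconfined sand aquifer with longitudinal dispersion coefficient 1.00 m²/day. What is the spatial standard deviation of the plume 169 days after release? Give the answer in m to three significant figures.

Dispersive spreading gives a Gaussian with σ² = 2Dt; advection only shifts the center.
σ = √(2 × 1.00 × 169) = 18.4 m.

18.4 m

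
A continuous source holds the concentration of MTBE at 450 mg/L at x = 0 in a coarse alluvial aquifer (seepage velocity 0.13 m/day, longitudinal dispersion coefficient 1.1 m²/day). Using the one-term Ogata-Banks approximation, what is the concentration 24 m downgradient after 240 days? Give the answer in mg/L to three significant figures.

For a continuous step input, C/C₀ ≈ ½·erfc((x−vt)/(2√(Dt))).
vt = 0.13 × 240 = 31.2 m and 2√(Dt) = 2√(1.1 × 240) = 32.50 m.
Argument (x−vt)/(2√(Dt)) = (24 − 31.2)/32.50 = -0.2215; ½·erfc(-0.2215) = 0.6230.
C = 450 × 0.6230 = 280 mg/L.

280 mg/L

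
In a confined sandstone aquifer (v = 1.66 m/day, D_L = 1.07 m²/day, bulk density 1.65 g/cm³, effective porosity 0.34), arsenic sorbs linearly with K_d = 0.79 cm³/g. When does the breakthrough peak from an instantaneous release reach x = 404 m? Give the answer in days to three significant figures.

Retardation factor R = 1 + ρ_b·K_d/n = 1 + 1.65 × 0.79/0.34 = 4.834.
Sorption retards both mechanisms: v_R = v/R = 0.3434 m/day, D_R = D/R = 0.2213 m²/day.
Peak time from v_R²t² + 2D_R t − x² = 0: t = (√(D_R² + v_R²x²) − D_R)/v_R².
√(D_R² + v_R²x²) = √(0.2213² + 0.3434² × 404²) = 138.7; v_R² = 0.1179.
t = (138.7 − 0.2213)/0.1179 = 1170 days.

1170 days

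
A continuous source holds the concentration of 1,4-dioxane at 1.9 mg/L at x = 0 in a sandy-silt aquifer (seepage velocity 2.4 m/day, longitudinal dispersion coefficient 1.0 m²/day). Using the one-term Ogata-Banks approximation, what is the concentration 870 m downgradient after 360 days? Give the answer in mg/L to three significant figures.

For a continuous step input, C/C₀ ≈ ½·erfc((x−vt)/(2√(Dt))).
vt = 2.4 × 360 = 864 m and 2√(Dt) = 2√(1.0 × 360) = 37.95 m.
Argument (x−vt)/(2√(Dt)) = (870 − 864)/37.95 = 0.1581; ½·erfc(0.1581) = 0.4115.
C = 1.9 × 0.4115 = 0.782 mg/L.

0.782 mg/L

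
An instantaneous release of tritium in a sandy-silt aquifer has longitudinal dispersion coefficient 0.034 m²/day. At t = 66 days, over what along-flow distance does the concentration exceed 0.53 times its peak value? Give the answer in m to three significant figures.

4.77 m

The plume is Gaussian with σ = √(2Dt) = √(2 × 0.034 × 66) = 2.118 m.
C/C_peak = exp(−Δx²/(2σ²)) = 0.53 ⇒ Δx = σ·√(−2 ln 0.53) = 2.118 × 1.127 = 2.387 m.
Width = 2Δx = 4.77 m.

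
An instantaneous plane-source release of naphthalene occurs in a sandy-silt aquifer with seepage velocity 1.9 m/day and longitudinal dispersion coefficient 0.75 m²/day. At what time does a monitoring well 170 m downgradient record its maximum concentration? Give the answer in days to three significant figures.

For the 1D instantaneous-source solution, setting ∂C/∂t = 0 at fixed x gives v²t² + 2Dt − x² = 0, so t = (√(D² + v²x²) − D)/v².
√(D² + v²x²) = √(0.75² + 1.9² × 170²) = 323.0; v² = 3.61.
t = (323.0 − 0.75)/3.61 = 89.3 days (vs. the pure-advection estimate x/v = 89.5 d).

89.3 days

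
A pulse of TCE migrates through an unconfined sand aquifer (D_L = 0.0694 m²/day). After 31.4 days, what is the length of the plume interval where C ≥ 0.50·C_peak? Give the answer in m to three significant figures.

4.92 m

The plume is Gaussian with σ = √(2Dt) = √(2 × 0.0694 × 31.4) = 2.088 m.
C/C_peak = exp(−Δx²/(2σ²)) = 0.50 ⇒ Δx = σ·√(−2 ln 0.50) = 2.088 × 1.177 = 2.458 m.
Width = 2Δx = 4.92 m.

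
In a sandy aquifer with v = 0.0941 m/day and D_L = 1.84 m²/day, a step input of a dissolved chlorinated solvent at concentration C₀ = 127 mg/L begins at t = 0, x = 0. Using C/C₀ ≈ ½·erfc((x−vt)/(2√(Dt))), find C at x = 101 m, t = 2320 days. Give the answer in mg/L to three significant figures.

114 mg/L

For a continuous step input, C/C₀ ≈ ½·erfc((x−vt)/(2√(Dt))).
vt = 0.0941 × 2320 = 218.312 m and 2√(Dt) = 2√(1.84 × 2320) = 130.7 m.
Argument (x−vt)/(2√(Dt)) = (101 − 218.312)/130.7 = -0.8976; ½·erfc(-0.8976) = 0.8979.
C = 127 × 0.8979 = 114 mg/L.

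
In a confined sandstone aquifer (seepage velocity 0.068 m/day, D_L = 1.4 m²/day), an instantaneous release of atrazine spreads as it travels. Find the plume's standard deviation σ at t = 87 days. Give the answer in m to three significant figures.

15.6 m

Dispersive spreading gives a Gaussian with σ² = 2Dt; advection only shifts the center.
σ = √(2 × 1.4 × 87) = 15.6 m.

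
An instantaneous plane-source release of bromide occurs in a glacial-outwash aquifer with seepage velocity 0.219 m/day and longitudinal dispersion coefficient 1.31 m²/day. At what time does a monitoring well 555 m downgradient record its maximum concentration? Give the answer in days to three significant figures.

2510 days

For the 1D instantaneous-source solution, setting ∂C/∂t = 0 at fixed x gives v²t² + 2Dt − x² = 0, so t = (√(D² + v²x²) − D)/v².
√(D² + v²x²) = √(1.31² + 0.219² × 555²) = 121.6; v² = 0.047961.
t = (121.6 − 1.31)/0.047961 = 2510 days (vs. the pure-advection estimate x/v = 2530 d).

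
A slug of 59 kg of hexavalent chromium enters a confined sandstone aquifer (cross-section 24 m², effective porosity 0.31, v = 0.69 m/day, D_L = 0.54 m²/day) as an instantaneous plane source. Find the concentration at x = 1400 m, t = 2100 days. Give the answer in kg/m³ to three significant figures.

0.0391 kg/m³

For an instantaneous plane source, C(x,t) = M/(n_e·A·√(4πDt)) · exp(−(x−vt)²/(4Dt)), with n_e·A the pore (flow) area.
Plume center vt = 0.69 × 2100 = 1449 m, so the well at 1400 m is 49 m upgradient of the peak.
√(4πDt) = 119.4 m, giving peak height M/(n_e·A·√(4πDt)) = 59/(0.31 × 24 × 119.4) = 0.06642 kg/m³.
(x−vt)²/(4Dt) = (-49)²/(4 × 0.54 × 2100) = 0.5293; exp(−0.5293) = 0.5890.
C = 0.06642 × 0.5890 = 0.0391 kg/m³.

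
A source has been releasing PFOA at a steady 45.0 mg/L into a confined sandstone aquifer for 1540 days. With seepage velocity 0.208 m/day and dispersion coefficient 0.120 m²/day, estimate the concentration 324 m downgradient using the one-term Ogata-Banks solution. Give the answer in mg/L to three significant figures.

For a continuous step input, C/C₀ ≈ ½·erfc((x−vt)/(2√(Dt))).
vt = 0.208 × 1540 = 320.32 m and 2√(Dt) = 2√(0.120 × 1540) = 27.19 m.
Argument (x−vt)/(2√(Dt)) = (324 − 320.32)/27.19 = 0.1353; ½·erfc(0.1353) = 0.4241.
C = 45.0 × 0.4241 = 19.1 mg/L.

19.1 mg/L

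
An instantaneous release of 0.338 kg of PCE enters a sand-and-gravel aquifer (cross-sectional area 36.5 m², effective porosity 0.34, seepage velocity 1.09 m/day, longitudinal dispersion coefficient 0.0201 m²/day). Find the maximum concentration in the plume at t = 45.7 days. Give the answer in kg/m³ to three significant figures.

The peak of an instantaneous 1D plume sits at x = vt; there the Gaussian factor is 1 and C_max = M/(n_e·A·√(4πDt)), where n_e·A is the pore area the mass is dissolved in.
√(4πDt) = √(4π × 0.0201 × 45.7) = 3.398 m, so C_max = 0.338/(0.34 × 36.5 × 3.398) = 0.00802 kg/m³.

0.00802 kg/m³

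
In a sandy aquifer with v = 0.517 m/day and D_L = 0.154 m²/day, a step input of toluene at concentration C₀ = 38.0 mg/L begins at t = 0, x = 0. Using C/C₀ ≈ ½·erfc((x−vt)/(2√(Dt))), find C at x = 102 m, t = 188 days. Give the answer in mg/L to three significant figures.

For a continuous step input, C/C₀ ≈ ½·erfc((x−vt)/(2√(Dt))).
vt = 0.517 × 188 = 97.196 m and 2√(Dt) = 2√(0.154 × 188) = 10.76 m.
Argument (x−vt)/(2√(Dt)) = (102 − 97.196)/10.76 = 0.4465; ½·erfc(0.4465) = 0.2639.
C = 38.0 × 0.2639 = 10.0 mg/L.

10.0 mg/L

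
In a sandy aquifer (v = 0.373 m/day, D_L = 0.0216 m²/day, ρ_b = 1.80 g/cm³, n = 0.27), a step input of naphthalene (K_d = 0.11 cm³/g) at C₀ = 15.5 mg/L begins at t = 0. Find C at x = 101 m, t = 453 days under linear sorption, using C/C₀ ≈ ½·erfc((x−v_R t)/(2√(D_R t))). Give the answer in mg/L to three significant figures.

Retardation factor R = 1 + ρ_b·K_d/n = 1 + 1.80 × 0.11/0.27 = 1.733.
Sorption retards both mechanisms: v_R = v/R = 0.2152 m/day, D_R = D/R = 0.01246 m²/day.
v_R·t = 0.2152 × 453 = 97.4856 m; 2√(D_R t) = 4.752 m; argument = (101 − 97.4856)/4.752 = 0.7396.
C = C₀ × ½·erfc(0.7396) = 15.5 × 0.1478 = 2.29 mg/L.

2.29 mg/L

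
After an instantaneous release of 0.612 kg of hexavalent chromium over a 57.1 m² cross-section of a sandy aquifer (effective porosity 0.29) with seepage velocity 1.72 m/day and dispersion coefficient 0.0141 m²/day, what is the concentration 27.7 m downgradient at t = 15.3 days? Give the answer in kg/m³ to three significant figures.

0.00244 kg/m³

For an instantaneous plane source, C(x,t) = M/(n_e·A·√(4πDt)) · exp(−(x−vt)²/(4Dt)), with n_e·A the pore (flow) area.
Plume center vt = 1.72 × 15.3 = 26.316 m, so the well at 27.7 m is 1.384 m downgradient of the peak.
√(4πDt) = 1.646 m, giving peak height M/(n_e·A·√(4πDt)) = 0.612/(0.29 × 57.1 × 1.646) = 0.02245 kg/m³.
(x−vt)²/(4Dt) = (1.384)²/(4 × 0.0141 × 15.3) = 2.220; exp(−2.220) = 0.1086.
C = 0.02245 × 0.1086 = 0.00244 kg/m³.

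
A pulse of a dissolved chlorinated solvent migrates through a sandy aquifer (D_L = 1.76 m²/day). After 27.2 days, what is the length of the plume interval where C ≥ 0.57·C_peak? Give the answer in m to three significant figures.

20.7 m

The plume is Gaussian with σ = √(2Dt) = √(2 × 1.76 × 27.2) = 9.785 m.
C/C_peak = exp(−Δx²/(2σ²)) = 0.57 ⇒ Δx = σ·√(−2 ln 0.57) = 9.785 × 1.060 = 10.37 m.
Width = 2Δx = 20.7 m.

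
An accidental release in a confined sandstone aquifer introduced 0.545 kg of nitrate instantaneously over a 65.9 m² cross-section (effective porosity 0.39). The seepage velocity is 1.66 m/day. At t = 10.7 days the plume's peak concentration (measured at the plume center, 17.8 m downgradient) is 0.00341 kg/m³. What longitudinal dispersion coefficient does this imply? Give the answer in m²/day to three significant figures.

0.288 m²/day

At the plume center C_max = M/(n_e·A·√(4πDt)), so D = M²/(4πt·(n_e·A·C_max)²).
n_e·A·C_max = 0.39 × 65.9 × 0.00341 = 0.08764 kg/m.
D = 0.545²/(4π × 10.7 × 0.08764²) = 0.288 m²/day.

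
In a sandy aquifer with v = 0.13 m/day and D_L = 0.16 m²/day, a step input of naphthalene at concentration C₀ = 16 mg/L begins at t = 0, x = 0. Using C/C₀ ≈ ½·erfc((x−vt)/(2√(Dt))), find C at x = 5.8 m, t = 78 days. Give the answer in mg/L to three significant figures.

12.9 mg/L

For a continuous step input, C/C₀ ≈ ½·erfc((x−vt)/(2√(Dt))).
vt = 0.13 × 78 = 10.14 m and 2√(Dt) = 2√(0.16 × 78) = 7.065 m.
Argument (x−vt)/(2√(Dt)) = (5.8 − 10.14)/7.065 = -0.6143; ½·erfc(-0.6143) = 0.8075.
C = 16 × 0.8075 = 12.9 mg/L.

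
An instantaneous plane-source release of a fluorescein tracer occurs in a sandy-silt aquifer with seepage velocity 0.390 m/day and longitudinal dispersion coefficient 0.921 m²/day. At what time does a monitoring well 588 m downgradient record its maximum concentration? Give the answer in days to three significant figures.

1500 days

For the 1D instantaneous-source solution, setting ∂C/∂t = 0 at fixed x gives v²t² + 2Dt − x² = 0, so t = (√(D² + v²x²) − D)/v².
√(D² + v²x²) = √(0.921² + 0.390² × 588²) = 229.3; v² = 0.1521.
t = (229.3 − 0.921)/0.1521 = 1500 days (vs. the pure-advection estimate x/v = 1510 d).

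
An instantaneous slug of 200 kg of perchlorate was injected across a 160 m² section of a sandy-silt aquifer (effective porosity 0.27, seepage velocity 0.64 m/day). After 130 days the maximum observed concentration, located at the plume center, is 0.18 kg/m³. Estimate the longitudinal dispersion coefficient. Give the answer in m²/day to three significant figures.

At the plume center C_max = M/(n_e·A·√(4πDt)), so D = M²/(4πt·(n_e·A·C_max)²).
n_e·A·C_max = 0.27 × 160 × 0.18 = 7.776 kg/m.
D = 200²/(4π × 130 × 7.776²) = 0.405 m²/day.

0.405 m²/day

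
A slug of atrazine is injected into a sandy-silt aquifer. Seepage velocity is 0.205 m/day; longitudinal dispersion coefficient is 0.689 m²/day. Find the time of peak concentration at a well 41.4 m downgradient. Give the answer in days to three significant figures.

For the 1D instantaneous-source solution, setting ∂C/∂t = 0 at fixed x gives v²t² + 2Dt − x² = 0, so t = (√(D² + v²x²) − D)/v².
√(D² + v²x²) = √(0.689² + 0.205² × 41.4²) = 8.515; v² = 0.042025.
t = (8.515 − 0.689)/0.042025 = 186 days (vs. the pure-advection estimate x/v = 202 d).

186 days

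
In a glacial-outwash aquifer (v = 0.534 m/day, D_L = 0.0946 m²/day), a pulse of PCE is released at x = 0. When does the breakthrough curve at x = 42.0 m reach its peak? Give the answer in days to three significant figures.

78.3 days

For the 1D instantaneous-source solution, setting ∂C/∂t = 0 at fixed x gives v²t² + 2Dt − x² = 0, so t = (√(D² + v²x²) − D)/v².
√(D² + v²x²) = √(0.0946² + 0.534² × 42.0²) = 22.43; v² = 0.285156.
t = (22.43 − 0.0946)/0.285156 = 78.3 days (vs. the pure-advection estimate x/v = 78.7 d).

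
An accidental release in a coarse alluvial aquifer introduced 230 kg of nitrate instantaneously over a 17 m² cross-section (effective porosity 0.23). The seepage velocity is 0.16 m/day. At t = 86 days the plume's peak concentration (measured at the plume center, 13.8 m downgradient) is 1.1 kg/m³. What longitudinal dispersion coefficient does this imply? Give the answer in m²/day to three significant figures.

2.65 m²/day

At the plume center C_max = M/(n_e·A·√(4πDt)), so D = M²/(4πt·(n_e·A·C_max)²).
n_e·A·C_max = 0.23 × 17 × 1.1 = 4.301 kg/m.
D = 230²/(4π × 86 × 4.301²) = 2.65 m²/day.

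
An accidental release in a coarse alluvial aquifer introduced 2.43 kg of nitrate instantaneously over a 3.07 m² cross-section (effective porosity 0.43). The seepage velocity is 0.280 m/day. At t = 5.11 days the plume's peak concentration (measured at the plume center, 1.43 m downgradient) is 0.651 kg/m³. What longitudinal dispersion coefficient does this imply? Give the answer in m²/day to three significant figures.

At the plume center C_max = M/(n_e·A·√(4πDt)), so D = M²/(4πt·(n_e·A·C_max)²).
n_e·A·C_max = 0.43 × 3.07 × 0.651 = 0.8594 kg/m.
D = 2.43²/(4π × 5.11 × 0.8594²) = 0.125 m²/day.

0.125 m²/day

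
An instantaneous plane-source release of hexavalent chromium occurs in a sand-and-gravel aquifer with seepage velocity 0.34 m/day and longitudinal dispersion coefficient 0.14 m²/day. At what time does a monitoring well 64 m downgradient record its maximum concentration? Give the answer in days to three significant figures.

187 days

For the 1D instantaneous-source solution, setting ∂C/∂t = 0 at fixed x gives v²t² + 2Dt − x² = 0, so t = (√(D² + v²x²) − D)/v².
√(D² + v²x²) = √(0.14² + 0.34² × 64²) = 21.76; v² = 0.1156.
t = (21.76 − 0.14)/0.1156 = 187 days (vs. the pure-advection estimate x/v = 188 d).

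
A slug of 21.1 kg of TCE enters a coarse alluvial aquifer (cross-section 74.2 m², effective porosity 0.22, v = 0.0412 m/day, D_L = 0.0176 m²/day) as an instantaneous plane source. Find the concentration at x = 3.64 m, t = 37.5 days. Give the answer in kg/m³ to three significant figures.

For an instantaneous plane source, C(x,t) = M/(n_e·A·√(4πDt)) · exp(−(x−vt)²/(4Dt)), with n_e·A the pore (flow) area.
Plume center vt = 0.0412 × 37.5 = 1.545 m, so the well at 3.64 m is 2.095 m downgradient of the peak.
√(4πDt) = 2.880 m, giving peak height M/(n_e·A·√(4πDt)) = 21.1/(0.22 × 74.2 × 2.880) = 0.4488 kg/m³.
(x−vt)²/(4Dt) = (2.095)²/(4 × 0.0176 × 37.5) = 1.663; exp(−1.663) = 0.1896.
C = 0.4488 × 0.1896 = 0.0851 kg/m³.

0.0851 kg/m³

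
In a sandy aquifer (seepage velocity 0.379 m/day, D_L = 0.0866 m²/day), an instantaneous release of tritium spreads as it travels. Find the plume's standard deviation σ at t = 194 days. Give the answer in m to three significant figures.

Dispersive spreading gives a Gaussian with σ² = 2Dt; advection only shifts the center.
σ = √(2 × 0.0866 × 194) = 5.80 m.

5.80 m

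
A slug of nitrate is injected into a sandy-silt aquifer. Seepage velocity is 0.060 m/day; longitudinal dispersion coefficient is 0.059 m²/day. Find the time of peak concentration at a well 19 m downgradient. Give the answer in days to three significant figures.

For the 1D instantaneous-source solution, setting ∂C/∂t = 0 at fixed x gives v²t² + 2Dt − x² = 0, so t = (√(D² + v²x²) − D)/v².
√(D² + v²x²) = √(0.059² + 0.060² × 19²) = 1.142; v² = 0.0036.
t = (1.142 − 0.059)/0.0036 = 301 days (vs. the pure-advection estimate x/v = 317 d).

301 days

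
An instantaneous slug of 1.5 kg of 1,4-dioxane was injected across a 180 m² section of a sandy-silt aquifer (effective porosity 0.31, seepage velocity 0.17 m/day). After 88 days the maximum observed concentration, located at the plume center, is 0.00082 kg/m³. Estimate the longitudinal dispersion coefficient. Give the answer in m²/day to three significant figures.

0.972 m²/day

At the plume center C_max = M/(n_e·A·√(4πDt)), so D = M²/(4πt·(n_e·A·C_max)²).
n_e·A·C_max = 0.31 × 180 × 0.00082 = 0.04576 kg/m.
D = 1.5²/(4π × 88 × 0.04576²) = 0.972 m²/day.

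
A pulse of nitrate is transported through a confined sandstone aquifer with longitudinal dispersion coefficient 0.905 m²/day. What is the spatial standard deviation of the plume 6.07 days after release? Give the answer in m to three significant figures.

Dispersive spreading gives a Gaussian with σ² = 2Dt; advection only shifts the center.
σ = √(2 × 0.905 × 6.07) = 3.31 m.

3.31 m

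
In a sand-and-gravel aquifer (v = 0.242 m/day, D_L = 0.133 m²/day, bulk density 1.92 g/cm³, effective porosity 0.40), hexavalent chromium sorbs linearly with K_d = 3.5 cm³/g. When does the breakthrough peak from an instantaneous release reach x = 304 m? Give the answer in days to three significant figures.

22300 days

Retardation factor R = 1 + ρ_b·K_d/n = 1 + 1.92 × 3.5/0.40 = 17.80.
Sorption retards both mechanisms: v_R = v/R = 0.01360 m/day, D_R = D/R = 0.007472 m²/day.
Peak time from v_R²t² + 2D_R t − x² = 0: t = (√(D_R² + v_R²x²) − D_R)/v_R².
√(D_R² + v_R²x²) = √(0.007472² + 0.01360² × 304²) = 4.134; v_R² = 0.0001850.
t = (4.134 − 0.007472)/0.0001850 = 22300 days.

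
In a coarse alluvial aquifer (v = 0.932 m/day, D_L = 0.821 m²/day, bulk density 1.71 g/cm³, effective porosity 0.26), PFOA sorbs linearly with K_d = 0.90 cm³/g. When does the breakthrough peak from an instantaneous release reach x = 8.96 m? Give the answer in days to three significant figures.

Retardation factor R = 1 + ρ_b·K_d/n = 1 + 1.71 × 0.90/0.26 = 6.919.
Sorption retards both mechanisms: v_R = v/R = 0.1347 m/day, D_R = D/R = 0.1187 m²/day.
Peak time from v_R²t² + 2D_R t − x² = 0: t = (√(D_R² + v_R²x²) − D_R)/v_R².
√(D_R² + v_R²x²) = √(0.1187² + 0.1347² × 8.96²) = 1.213; v_R² = 0.01814.
t = (1.213 − 0.1187)/0.01814 = 60.3 days.

60.3 days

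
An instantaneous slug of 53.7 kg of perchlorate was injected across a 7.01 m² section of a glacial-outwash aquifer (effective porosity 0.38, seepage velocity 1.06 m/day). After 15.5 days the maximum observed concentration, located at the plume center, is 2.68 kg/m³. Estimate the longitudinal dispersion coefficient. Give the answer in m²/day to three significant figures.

0.290 m²/day

At the plume center C_max = M/(n_e·A·√(4πDt)), so D = M²/(4πt·(n_e·A·C_max)²).
n_e·A·C_max = 0.38 × 7.01 × 2.68 = 7.139 kg/m.
D = 53.7²/(4π × 15.5 × 7.139²) = 0.290 m²/day.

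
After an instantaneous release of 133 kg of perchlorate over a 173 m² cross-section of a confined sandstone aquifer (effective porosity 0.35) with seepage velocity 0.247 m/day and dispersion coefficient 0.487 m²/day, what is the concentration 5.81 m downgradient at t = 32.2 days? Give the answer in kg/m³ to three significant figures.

0.145 kg/m³

For an instantaneous plane source, C(x,t) = M/(n_e·A·√(4πDt)) · exp(−(x−vt)²/(4Dt)), with n_e·A the pore (flow) area.
Plume center vt = 0.247 × 32.2 = 7.9534 m, so the well at 5.81 m is 2.1434 m upgradient of the peak.
√(4πDt) = 14.04 m, giving peak height M/(n_e·A·√(4πDt)) = 133/(0.35 × 173 × 14.04) = 0.1564 kg/m³.
(x−vt)²/(4Dt) = (-2.1434)²/(4 × 0.487 × 32.2) = 0.07324; exp(−0.07324) = 0.9294.
C = 0.1564 × 0.9294 = 0.145 kg/m³.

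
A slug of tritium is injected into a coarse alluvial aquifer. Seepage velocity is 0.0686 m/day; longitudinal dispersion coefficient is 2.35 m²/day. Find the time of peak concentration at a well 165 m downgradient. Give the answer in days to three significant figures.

For the 1D instantaneous-source solution, setting ∂C/∂t = 0 at fixed x gives v²t² + 2Dt − x² = 0, so t = (√(D² + v²x²) − D)/v².
√(D² + v²x²) = √(2.35² + 0.0686² × 165²) = 11.56; v² = 0.00470596.
t = (11.56 − 2.35)/0.00470596 = 1960 days (vs. the pure-advection estimate x/v = 2410 d).

1960 days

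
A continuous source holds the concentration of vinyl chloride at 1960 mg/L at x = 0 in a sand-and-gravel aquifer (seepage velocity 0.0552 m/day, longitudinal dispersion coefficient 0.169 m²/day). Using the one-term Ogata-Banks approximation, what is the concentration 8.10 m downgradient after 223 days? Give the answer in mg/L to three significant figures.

1340 mg/L

For a continuous step input, C/C₀ ≈ ½·erfc((x−vt)/(2√(Dt))).
vt = 0.0552 × 223 = 12.3096 m and 2√(Dt) = 2√(0.169 × 223) = 12.28 m.
Argument (x−vt)/(2√(Dt)) = (8.10 − 12.3096)/12.28 = -0.3428; ½·erfc(-0.3428) = 0.6861.
C = 1960 × 0.6861 = 1340 mg/L.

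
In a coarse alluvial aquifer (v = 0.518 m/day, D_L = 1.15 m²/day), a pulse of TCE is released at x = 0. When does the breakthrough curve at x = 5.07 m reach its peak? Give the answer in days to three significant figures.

6.40 days

For the 1D instantaneous-source solution, setting ∂C/∂t = 0 at fixed x gives v²t² + 2Dt − x² = 0, so t = (√(D² + v²x²) − D)/v².
√(D² + v²x²) = √(1.15² + 0.518² × 5.07²) = 2.867; v² = 0.268324.
t = (2.867 − 1.15)/0.268324 = 6.40 days (vs. the pure-advection estimate x/v = 9.79 d).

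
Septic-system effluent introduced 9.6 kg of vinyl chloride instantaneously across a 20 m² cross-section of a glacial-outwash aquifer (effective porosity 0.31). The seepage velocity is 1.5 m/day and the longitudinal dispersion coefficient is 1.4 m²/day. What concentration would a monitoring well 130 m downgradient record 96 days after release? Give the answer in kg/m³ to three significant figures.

For an instantaneous plane source, C(x,t) = M/(n_e·A·√(4πDt)) · exp(−(x−vt)²/(4Dt)), with n_e·A the pore (flow) area.
Plume center vt = 1.5 × 96 = 144 m, so the well at 130 m is 14 m upgradient of the peak.
√(4πDt) = 41.10 m, giving peak height M/(n_e·A·√(4πDt)) = 9.6/(0.31 × 20 × 41.10) = 0.03767 kg/m³.
(x−vt)²/(4Dt) = (-14)²/(4 × 1.4 × 96) = 0.3646; exp(−0.3646) = 0.6945.
C = 0.03767 × 0.6945 = 0.0262 kg/m³.

0.0262 kg/m³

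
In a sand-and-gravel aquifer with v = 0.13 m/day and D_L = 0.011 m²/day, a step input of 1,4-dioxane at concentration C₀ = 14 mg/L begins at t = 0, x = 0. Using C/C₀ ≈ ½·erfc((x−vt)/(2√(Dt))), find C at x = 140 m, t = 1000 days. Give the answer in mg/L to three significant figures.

For a continuous step input, C/C₀ ≈ ½·erfc((x−vt)/(2√(Dt))).
vt = 0.13 × 1000 = 130 m and 2√(Dt) = 2√(0.011 × 1000) = 6.633 m.
Argument (x−vt)/(2√(Dt)) = (140 − 130)/6.633 = 1.508; ½·erfc(1.508) = 0.01648.
C = 14 × 0.01648 = 0.231 mg/L.

0.231 mg/L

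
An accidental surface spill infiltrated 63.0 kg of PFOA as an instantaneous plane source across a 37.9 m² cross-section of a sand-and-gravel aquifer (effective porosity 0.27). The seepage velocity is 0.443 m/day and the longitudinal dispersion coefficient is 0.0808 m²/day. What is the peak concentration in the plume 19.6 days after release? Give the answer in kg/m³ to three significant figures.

The peak of an instantaneous 1D plume sits at x = vt; there the Gaussian factor is 1 and C_max = M/(n_e·A·√(4πDt)), where n_e·A is the pore area the mass is dissolved in.
√(4πDt) = √(4π × 0.0808 × 19.6) = 4.461 m, so C_max = 63.0/(0.27 × 37.9 × 4.461) = 1.38 kg/m³.

1.38 kg/m³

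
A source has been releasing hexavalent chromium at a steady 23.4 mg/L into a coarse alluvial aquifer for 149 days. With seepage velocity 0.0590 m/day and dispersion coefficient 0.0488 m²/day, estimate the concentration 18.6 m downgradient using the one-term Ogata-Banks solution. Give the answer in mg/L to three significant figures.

0.118 mg/L

For a continuous step input, C/C₀ ≈ ½·erfc((x−vt)/(2√(Dt))).
vt = 0.0590 × 149 = 8.791 m and 2√(Dt) = 2√(0.0488 × 149) = 5.393 m.
Argument (x−vt)/(2√(Dt)) = (18.6 − 8.791)/5.393 = 1.819; ½·erfc(1.819) = 0.005049.
C = 23.4 × 0.005049 = 0.118 mg/L.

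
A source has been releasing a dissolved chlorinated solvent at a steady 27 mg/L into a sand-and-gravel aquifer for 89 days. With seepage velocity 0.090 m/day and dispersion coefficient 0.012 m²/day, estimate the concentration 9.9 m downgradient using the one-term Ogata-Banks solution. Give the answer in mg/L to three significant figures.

2.65 mg/L

For a continuous step input, C/C₀ ≈ ½·erfc((x−vt)/(2√(Dt))).
vt = 0.090 × 89 = 8.01 m and 2√(Dt) = 2√(0.012 × 89) = 2.067 m.
Argument (x−vt)/(2√(Dt)) = (9.9 − 8.01)/2.067 = 0.9144; ½·erfc(0.9144) = 0.09798.
C = 27 × 0.09798 = 2.65 mg/L.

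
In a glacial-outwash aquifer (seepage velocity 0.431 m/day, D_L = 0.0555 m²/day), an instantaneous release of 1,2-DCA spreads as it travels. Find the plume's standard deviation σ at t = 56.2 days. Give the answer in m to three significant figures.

2.50 m

Dispersive spreading gives a Gaussian with σ² = 2Dt; advection only shifts the center.
σ = √(2 × 0.0555 × 56.2) = 2.50 m.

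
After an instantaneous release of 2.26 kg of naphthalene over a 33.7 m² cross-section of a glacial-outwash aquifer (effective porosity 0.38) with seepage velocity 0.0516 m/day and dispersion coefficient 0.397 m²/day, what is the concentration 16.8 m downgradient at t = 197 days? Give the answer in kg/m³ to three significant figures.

0.00489 kg/m³

For an instantaneous plane source, C(x,t) = M/(n_e·A·√(4πDt)) · exp(−(x−vt)²/(4Dt)), with n_e·A the pore (flow) area.
Plume center vt = 0.0516 × 197 = 10.1652 m, so the well at 16.8 m is 6.6348 m downgradient of the peak.
√(4πDt) = 31.35 m, giving peak height M/(n_e·A·√(4πDt)) = 2.26/(0.38 × 33.7 × 31.35) = 0.005629 kg/m³.
(x−vt)²/(4Dt) = (6.6348)²/(4 × 0.397 × 197) = 0.1407; exp(−0.1407) = 0.8687.
C = 0.005629 × 0.8687 = 0.00489 kg/m³.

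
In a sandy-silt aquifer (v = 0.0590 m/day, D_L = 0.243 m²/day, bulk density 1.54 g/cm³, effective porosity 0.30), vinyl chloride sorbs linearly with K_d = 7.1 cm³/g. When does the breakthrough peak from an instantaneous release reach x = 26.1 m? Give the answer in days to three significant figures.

14200 days

Retardation factor R = 1 + ρ_b·K_d/n = 1 + 1.54 × 7.1/0.30 = 37.45.
Sorption retards both mechanisms: v_R = v/R = 0.001575 m/day, D_R = D/R = 0.006489 m²/day.
Peak time from v_R²t² + 2D_R t − x² = 0: t = (√(D_R² + v_R²x²) − D_R)/v_R².
√(D_R² + v_R²x²) = √(0.006489² + 0.001575² × 26.1²) = 0.04162; v_R² = 2.481e-06.
t = (0.04162 − 0.006489)/2.481e-06 = 14200 days.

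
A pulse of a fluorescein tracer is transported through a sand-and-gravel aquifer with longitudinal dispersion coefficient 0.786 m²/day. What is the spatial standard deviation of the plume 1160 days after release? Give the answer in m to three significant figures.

Dispersive spreading gives a Gaussian with σ² = 2Dt; advection only shifts the center.
σ = √(2 × 0.786 × 1160) = 42.7 m.

42.7 m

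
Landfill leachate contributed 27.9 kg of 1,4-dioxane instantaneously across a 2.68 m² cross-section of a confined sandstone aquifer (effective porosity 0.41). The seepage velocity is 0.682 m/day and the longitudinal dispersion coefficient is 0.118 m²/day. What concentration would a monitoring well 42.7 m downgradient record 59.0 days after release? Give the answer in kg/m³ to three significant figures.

2.18 kg/m³

For an instantaneous plane source, C(x,t) = M/(n_e·A·√(4πDt)) · exp(−(x−vt)²/(4Dt)), with n_e·A the pore (flow) area.
Plume center vt = 0.682 × 59.0 = 40.238 m, so the well at 42.7 m is 2.462 m downgradient of the peak.
√(4πDt) = 9.353 m, giving peak height M/(n_e·A·√(4πDt)) = 27.9/(0.41 × 2.68 × 9.353) = 2.715 kg/m³.
(x−vt)²/(4Dt) = (2.462)²/(4 × 0.118 × 59.0) = 0.2177; exp(−0.2177) = 0.8044.
C = 2.715 × 0.8044 = 2.18 kg/m³.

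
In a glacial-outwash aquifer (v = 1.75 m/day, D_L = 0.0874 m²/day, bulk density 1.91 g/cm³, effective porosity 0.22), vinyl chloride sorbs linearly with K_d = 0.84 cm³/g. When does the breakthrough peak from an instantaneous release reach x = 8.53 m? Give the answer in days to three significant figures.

40.2 days

Retardation factor R = 1 + ρ_b·K_d/n = 1 + 1.91 × 0.84/0.22 = 8.293.
Sorption retards both mechanisms: v_R = v/R = 0.2110 m/day, D_R = D/R = 0.01054 m²/day.
Peak time from v_R²t² + 2D_R t − x² = 0: t = (√(D_R² + v_R²x²) − D_R)/v_R².
√(D_R² + v_R²x²) = √(0.01054² + 0.2110² × 8.53²) = 1.800; v_R² = 0.04452.
t = (1.800 − 0.01054)/0.04452 = 40.2 days.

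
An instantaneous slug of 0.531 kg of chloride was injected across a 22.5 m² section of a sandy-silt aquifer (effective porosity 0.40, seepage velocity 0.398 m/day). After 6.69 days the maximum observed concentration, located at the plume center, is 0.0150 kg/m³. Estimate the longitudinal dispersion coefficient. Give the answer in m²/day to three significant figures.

0.184 m²/day

At the plume center C_max = M/(n_e·A·√(4πDt)), so D = M²/(4πt·(n_e·A·C_max)²).
n_e·A·C_max = 0.40 × 22.5 × 0.0150 = 0.1350 kg/m.
D = 0.531²/(4π × 6.69 × 0.1350²) = 0.184 m²/day.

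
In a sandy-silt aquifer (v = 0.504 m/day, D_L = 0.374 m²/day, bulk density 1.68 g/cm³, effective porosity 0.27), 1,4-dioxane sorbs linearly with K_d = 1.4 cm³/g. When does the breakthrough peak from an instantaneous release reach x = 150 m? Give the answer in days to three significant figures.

2880 days

Retardation factor R = 1 + ρ_b·K_d/n = 1 + 1.68 × 1.4/0.27 = 9.711.
Sorption retards both mechanisms: v_R = v/R = 0.05190 m/day, D_R = D/R = 0.03851 m²/day.
Peak time from v_R²t² + 2D_R t − x² = 0: t = (√(D_R² + v_R²x²) − D_R)/v_R².
√(D_R² + v_R²x²) = √(0.03851² + 0.05190² × 150²) = 7.785; v_R² = 0.002694.
t = (7.785 − 0.03851)/0.002694 = 2880 days.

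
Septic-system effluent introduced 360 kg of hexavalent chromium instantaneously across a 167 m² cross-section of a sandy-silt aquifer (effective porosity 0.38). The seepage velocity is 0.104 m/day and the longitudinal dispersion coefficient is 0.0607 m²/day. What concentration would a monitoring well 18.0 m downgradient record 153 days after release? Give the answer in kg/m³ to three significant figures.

For an instantaneous plane source, C(x,t) = M/(n_e·A·√(4πDt)) · exp(−(x−vt)²/(4Dt)), with n_e·A the pore (flow) area.
Plume center vt = 0.104 × 153 = 15.912 m, so the well at 18.0 m is 2.088 m downgradient of the peak.
√(4πDt) = 10.80 m, giving peak height M/(n_e·A·√(4πDt)) = 360/(0.38 × 167 × 10.80) = 0.5253 kg/m³.
(x−vt)²/(4Dt) = (2.088)²/(4 × 0.0607 × 153) = 0.1174; exp(−0.1174) = 0.8892.
C = 0.5253 × 0.8892 = 0.467 kg/m³.

0.467 kg/m³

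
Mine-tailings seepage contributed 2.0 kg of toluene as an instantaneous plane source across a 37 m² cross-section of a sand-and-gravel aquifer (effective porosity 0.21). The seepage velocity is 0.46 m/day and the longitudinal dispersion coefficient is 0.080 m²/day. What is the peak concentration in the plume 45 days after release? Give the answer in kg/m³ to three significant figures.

0.0383 kg/m³

The peak of an instantaneous 1D plume sits at x = vt; there the Gaussian factor is 1 and C_max = M/(n_e·A·√(4πDt)), where n_e·A is the pore area the mass is dissolved in.
√(4πDt) = √(4π × 0.080 × 45) = 6.726 m, so C_max = 2.0/(0.21 × 37 × 6.726) = 0.0383 kg/m³.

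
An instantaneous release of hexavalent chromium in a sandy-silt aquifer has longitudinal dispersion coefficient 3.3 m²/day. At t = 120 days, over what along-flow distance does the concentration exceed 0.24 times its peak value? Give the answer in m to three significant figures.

95.1 m

The plume is Gaussian with σ = √(2Dt) = √(2 × 3.3 × 120) = 28.14 m.
C/C_peak = exp(−Δx²/(2σ²)) = 0.24 ⇒ Δx = σ·√(−2 ln 0.24) = 28.14 × 1.689 = 47.53 m.
Width = 2Δx = 95.1 m.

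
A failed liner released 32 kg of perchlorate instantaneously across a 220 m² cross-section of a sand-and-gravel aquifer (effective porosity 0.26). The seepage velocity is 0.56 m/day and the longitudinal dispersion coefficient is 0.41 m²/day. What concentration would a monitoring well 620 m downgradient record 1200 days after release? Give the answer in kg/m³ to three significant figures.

For an instantaneous plane source, C(x,t) = M/(n_e·A·√(4πDt)) · exp(−(x−vt)²/(4Dt)), with n_e·A the pore (flow) area.
Plume center vt = 0.56 × 1200 = 672 m, so the well at 620 m is 52 m upgradient of the peak.
√(4πDt) = 78.63 m, giving peak height M/(n_e·A·√(4πDt)) = 32/(0.26 × 220 × 78.63) = 0.007115 kg/m³.
(x−vt)²/(4Dt) = (-52)²/(4 × 0.41 × 1200) = 1.374; exp(−1.374) = 0.2531.
C = 0.007115 × 0.2531 = 0.00180 kg/m³.

0.00180 kg/m³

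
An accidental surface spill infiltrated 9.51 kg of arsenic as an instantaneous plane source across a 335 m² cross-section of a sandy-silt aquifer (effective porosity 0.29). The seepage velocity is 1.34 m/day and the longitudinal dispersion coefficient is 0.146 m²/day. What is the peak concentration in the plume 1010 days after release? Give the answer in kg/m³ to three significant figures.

0.00227 kg/m³

The peak of an instantaneous 1D plume sits at x = vt; there the Gaussian factor is 1 and C_max = M/(n_e·A·√(4πDt)), where n_e·A is the pore area the mass is dissolved in.
√(4πDt) = √(4π × 0.146 × 1010) = 43.05 m, so C_max = 9.51/(0.29 × 335 × 43.05) = 0.00227 kg/m³.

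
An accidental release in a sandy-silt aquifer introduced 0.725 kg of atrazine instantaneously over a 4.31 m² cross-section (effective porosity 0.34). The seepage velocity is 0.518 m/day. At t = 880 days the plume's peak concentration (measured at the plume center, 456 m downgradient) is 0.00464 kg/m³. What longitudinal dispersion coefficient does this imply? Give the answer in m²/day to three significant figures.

At the plume center C_max = M/(n_e·A·√(4πDt)), so D = M²/(4πt·(n_e·A·C_max)²).
n_e·A·C_max = 0.34 × 4.31 × 0.00464 = 0.006799 kg/m.
D = 0.725²/(4π × 880 × 0.006799²) = 1.03 m²/day.

1.03 m²/day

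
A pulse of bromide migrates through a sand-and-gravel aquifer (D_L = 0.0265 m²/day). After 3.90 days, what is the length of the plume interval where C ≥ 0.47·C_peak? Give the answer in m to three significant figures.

1.12 m

The plume is Gaussian with σ = √(2Dt) = √(2 × 0.0265 × 3.90) = 0.4546 m.
C/C_peak = exp(−Δx²/(2σ²)) = 0.47 ⇒ Δx = σ·√(−2 ln 0.47) = 0.4546 × 1.229 = 0.5587 m.
Width = 2Δx = 1.12 m.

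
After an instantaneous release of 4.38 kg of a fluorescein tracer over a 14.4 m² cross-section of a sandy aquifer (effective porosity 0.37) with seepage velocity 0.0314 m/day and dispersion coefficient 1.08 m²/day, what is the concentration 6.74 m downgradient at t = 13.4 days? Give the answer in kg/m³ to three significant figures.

0.0306 kg/m³

For an instantaneous plane source, C(x,t) = M/(n_e·A·√(4πDt)) · exp(−(x−vt)²/(4Dt)), with n_e·A the pore (flow) area.
Plume center vt = 0.0314 × 13.4 = 0.42076 m, so the well at 6.74 m is 6.31924 m downgradient of the peak.
√(4πDt) = 13.49 m, giving peak height M/(n_e·A·√(4πDt)) = 4.38/(0.37 × 14.4 × 13.49) = 0.06094 kg/m³.
(x−vt)²/(4Dt) = (6.31924)²/(4 × 1.08 × 13.4) = 0.6898; exp(−0.6898) = 0.5017.
C = 0.06094 × 0.5017 = 0.0306 kg/m³.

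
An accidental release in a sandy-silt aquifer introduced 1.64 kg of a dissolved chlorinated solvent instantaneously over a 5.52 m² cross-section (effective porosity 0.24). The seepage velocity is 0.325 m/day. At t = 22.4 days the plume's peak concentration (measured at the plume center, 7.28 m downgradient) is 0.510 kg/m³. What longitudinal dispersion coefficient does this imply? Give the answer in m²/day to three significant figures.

0.0209 m²/day

At the plume center C_max = M/(n_e·A·√(4πDt)), so D = M²/(4πt·(n_e·A·C_max)²).
n_e·A·C_max = 0.24 × 5.52 × 0.510 = 0.6756 kg/m.
D = 1.64²/(4π × 22.4 × 0.6756²) = 0.0209 m²/day.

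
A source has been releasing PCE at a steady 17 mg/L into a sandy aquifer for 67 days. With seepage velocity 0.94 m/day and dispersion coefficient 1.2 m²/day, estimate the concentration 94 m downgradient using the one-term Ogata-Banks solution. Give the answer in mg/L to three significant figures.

For a continuous step input, C/C₀ ≈ ½·erfc((x−vt)/(2√(Dt))).
vt = 0.94 × 67 = 62.98 m and 2√(Dt) = 2√(1.2 × 67) = 17.93 m.
Argument (x−vt)/(2√(Dt)) = (94 − 62.98)/17.93 = 1.730; ½·erfc(1.730) = 0.007211.
C = 17 × 0.007211 = 0.123 mg/L.

0.123 mg/L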